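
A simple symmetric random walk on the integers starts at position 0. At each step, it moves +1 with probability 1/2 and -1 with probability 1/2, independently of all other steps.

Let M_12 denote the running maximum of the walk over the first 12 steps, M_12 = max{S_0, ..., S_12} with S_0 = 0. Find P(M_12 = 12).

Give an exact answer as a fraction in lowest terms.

Answer: 1/4096

Derivation:
Let M_12 = max(S_0,...,S_12). Use the reflection principle: for j ≥ 1, #{paths with M_12 ≥ j} = #{S_12 ≥ j} + #{S_12 ≥ j+1}.
By reflection, #{M_12 ≥ 12} = #{S_12 ≥ 12} + #{S_12 ≥ 13} = 1 + 0 = 1.
#{M_12 ≥ 13} = #{S_12 ≥ 13} + #{S_12 ≥ 14} = 0 + 0 = 0.
#{M_12 = 12} = 1 - 0 = 1.
P(M_12 = 12) = 1/4096 = 1/4096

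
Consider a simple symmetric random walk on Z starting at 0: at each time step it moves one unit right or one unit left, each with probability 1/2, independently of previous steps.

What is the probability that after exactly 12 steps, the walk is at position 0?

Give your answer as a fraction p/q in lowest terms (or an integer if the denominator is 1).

Answer: 231/1024

Derivation:
To return to 0 after 12 steps: need exactly 6 steps of +1 and 6 of -1.
Favorable paths: C(12,6) = 924
Total paths: 2^12 = 4096
P = 924/4096 = 231/1024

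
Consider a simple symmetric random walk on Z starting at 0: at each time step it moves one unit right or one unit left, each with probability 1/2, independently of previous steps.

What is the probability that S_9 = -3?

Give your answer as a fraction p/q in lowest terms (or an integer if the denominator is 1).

Answer: 21/128

Derivation:
To reach position -3 after 9 steps: need 3 steps of +1 and 6 of -1.
Favorable paths: C(9,3) = 84
Total paths: 2^9 = 512
P = 84/512 = 21/128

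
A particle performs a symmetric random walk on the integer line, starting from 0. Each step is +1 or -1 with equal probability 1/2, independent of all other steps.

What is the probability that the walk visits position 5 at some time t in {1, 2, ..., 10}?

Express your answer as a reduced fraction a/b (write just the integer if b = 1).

Answer: 7/64

Derivation:
Count via complement. Let g(t,s) = #length-t paths at position s with S_1..S_t all ≠ 5.
g(t,s) = g(t-1,s-1) + g(t-1,s+1) for s ≠ 5; g(t,5) = 0.
t=0: g(0,0)=1
t=1: g(1,-1)=1 g(1,1)=1
t=2: g(2,-2)=1 g(2,0)=2 g(2,2)=1
t=3: g(3,-3)=1 g(3,-1)=3 g(3,1)=3 g(3,3)=1
t=4: g(4,-4)=1 g(4,-2)=4 g(4,0)=6 g(4,2)=4 g(4,4)=1
t=5: g(5,-5)=1 g(5,-3)=5 g(5,-1)=10 g(5,1)=10 g(5,3)=5
t=6: g(6,-6)=1 g(6,-4)=6 g(6,-2)=15 g(6,0)=20 g(6,2)=15 g(6,4)=5
t=7: g(7,-7)=1 g(7,-5)=7 g(7,-3)=21 g(7,-1)=35 g(7,1)=35 g(7,3)=20
t=8: g(8,-8)=1 g(8,-6)=8 g(8,-4)=28 g(8,-2)=56 g(8,0)=70 g(8,2)=55 g(8,4)=20
t=9: g(9,-9)=1 g(9,-7)=9 g(9,-5)=36 g(9,-3)=84 g(9,-1)=126 g(9,1)=125 g(9,3)=75
t=10: g(10,-10)=1 g(10,-8)=10 g(10,-6)=45 g(10,-4)=120 g(10,-2)=210 g(10,0)=251 g(10,2)=200 g(10,4)=75
Paths never hitting 5: Σ_s g(10,s) = 912
Paths hitting 5: 2^10 - 912 = 112
P = 112/1024 = 7/64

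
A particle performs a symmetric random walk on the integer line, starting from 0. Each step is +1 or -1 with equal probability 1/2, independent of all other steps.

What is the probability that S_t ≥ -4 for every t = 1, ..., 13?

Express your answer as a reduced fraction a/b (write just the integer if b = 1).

Let f(t,s) = #length-t paths at position s with S_1..S_t all ≥ -4.
f(t,s) = f(t-1,s-1) + f(t-1,s+1) for s ≥ -4; f(t,s) = 0 for s < -4.
t=0: f(0,0)=1
t=1: f(1,-1)=1 f(1,1)=1
t=2: f(2,-2)=1 f(2,0)=2 f(2,2)=1
t=3: f(3,-3)=1 f(3,-1)=3 f(3,1)=3 f(3,3)=1
t=4: f(4,-4)=1 f(4,-2)=4 f(4,0)=6 f(4,2)=4 f(4,4)=1
t=5: f(5,-3)=5 f(5,-1)=10 f(5,1)=10 f(5,3)=5 f(5,5)=1
t=6: f(6,-4)=5 f(6,-2)=15 f(6,0)=20 f(6,2)=15 f(6,4)=6 f(6,6)=1
t=7: f(7,-3)=20 f(7,-1)=35 f(7,1)=35 f(7,3)=21 f(7,5)=7 f(7,7)=1
t=8: f(8,-4)=20 f(8,-2)=55 f(8,0)=70 f(8,2)=56 f(8,4)=28 f(8,6)=8 f(8,8)=1
t=9: f(9,-3)=75 f(9,-1)=125 f(9,1)=126 f(9,3)=84 f(9,5)=36 f(9,7)=9 f(9,9)=1
t=10: f(10,-4)=75 f(10,-2)=200 f(10,0)=251 f(10,2)=210 f(10,4)=120 f(10,6)=45 f(10,8)=10 f(10,10)=1
t=11: f(11,-3)=275 f(11,-1)=451 f(11,1)=461 f(11,3)=330 f(11,5)=165 f(11,7)=55 f(11,9)=11 f(11,11)=1
t=12: f(12,-4)=275 f(12,-2)=726 f(12,0)=912 f(12,2)=791 f(12,4)=495 f(12,6)=220 f(12,8)=66 f(12,10)=12 f(12,12)=1
t=13: f(13,-3)=1001 f(13,-1)=1638 f(13,1)=1703 f(13,3)=1286 f(13,5)=715 f(13,7)=286 f(13,9)=78 f(13,11)=13 f(13,13)=1
Σ_s f(13,s) = 6721
P = 6721/8192 = 6721/8192

Answer: 6721/8192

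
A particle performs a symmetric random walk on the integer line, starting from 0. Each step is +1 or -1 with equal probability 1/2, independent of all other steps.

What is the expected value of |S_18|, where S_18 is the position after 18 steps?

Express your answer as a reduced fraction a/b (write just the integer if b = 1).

S_18 takes values m ≡ 0 (mod 2) with |m| ≤ 18; P(S_18=m) = C(18,(18+m)/2)/2^18.
Total paths: 2^18 = 262144
Distribution: P(S=-18)=1/262144, P(S=-16)=18/262144, P(S=-14)=153/262144, P(S=-12)=816/262144, P(S=-10)=3060/262144, P(S=-8)=8568/262144, P(S=-6)=18564/262144, P(S=-4)=31824/262144, P(S=-2)=43758/262144, P(S=0)=48620/262144, P(S=2)=43758/262144, P(S=4)=31824/262144, P(S=6)=18564/262144, P(S=8)=8568/262144, P(S=10)=3060/262144, P(S=12)=816/262144, P(S=14)=153/262144, P(S=16)=18/262144, P(S=18)=1/262144
E[|S_18|] = Σ_m |m|·P(S_18=m) = 875160/262144 = 109395/32768

Answer: 109395/32768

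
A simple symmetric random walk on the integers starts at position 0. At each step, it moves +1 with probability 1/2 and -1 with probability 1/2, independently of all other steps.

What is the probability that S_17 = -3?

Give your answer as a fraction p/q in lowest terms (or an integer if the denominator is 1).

Answer: 2431/16384

Derivation:
To reach position -3 after 17 steps: need 7 steps of +1 and 10 of -1.
Favorable paths: C(17,7) = 19448
Total paths: 2^17 = 131072
P = 19448/131072 = 2431/16384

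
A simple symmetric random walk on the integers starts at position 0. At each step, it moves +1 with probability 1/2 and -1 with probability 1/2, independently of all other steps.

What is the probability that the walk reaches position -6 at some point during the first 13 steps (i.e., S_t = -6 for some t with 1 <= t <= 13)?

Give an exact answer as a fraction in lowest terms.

Count via complement. Let g(t,s) = #length-t paths at position s with S_1..S_t all ≠ -6.
g(t,s) = g(t-1,s-1) + g(t-1,s+1) for s ≠ -6; g(t,-6) = 0.
t=0: g(0,0)=1
t=1: g(1,-1)=1 g(1,1)=1
t=2: g(2,-2)=1 g(2,0)=2 g(2,2)=1
t=3: g(3,-3)=1 g(3,-1)=3 g(3,1)=3 g(3,3)=1
t=4: g(4,-4)=1 g(4,-2)=4 g(4,0)=6 g(4,2)=4 g(4,4)=1
t=5: g(5,-5)=1 g(5,-3)=5 g(5,-1)=10 g(5,1)=10 g(5,3)=5 g(5,5)=1
t=6: g(6,-4)=6 g(6,-2)=15 g(6,0)=20 g(6,2)=15 g(6,4)=6 g(6,6)=1
t=7: g(7,-5)=6 g(7,-3)=21 g(7,-1)=35 g(7,1)=35 g(7,3)=21 g(7,5)=7 g(7,7)=1
t=8: g(8,-4)=27 g(8,-2)=56 g(8,0)=70 g(8,2)=56 g(8,4)=28 g(8,6)=8 g(8,8)=1
t=9: g(9,-5)=27 g(9,-3)=83 g(9,-1)=126 g(9,1)=126 g(9,3)=84 g(9,5)=36 g(9,7)=9 g(9,9)=1
t=10: g(10,-4)=110 g(10,-2)=209 g(10,0)=252 g(10,2)=210 g(10,4)=120 g(10,6)=45 g(10,8)=10 g(10,10)=1
t=11: g(11,-5)=110 g(11,-3)=319 g(11,-1)=461 g(11,1)=462 g(11,3)=330 g(11,5)=165 g(11,7)=55 g(11,9)=11 g(11,11)=1
t=12: g(12,-4)=429 g(12,-2)=780 g(12,0)=923 g(12,2)=792 g(12,4)=495 g(12,6)=220 g(12,8)=66 g(12,10)=12 g(12,12)=1
t=13: g(13,-5)=429 g(13,-3)=1209 g(13,-1)=1703 g(13,1)=1715 g(13,3)=1287 g(13,5)=715 g(13,7)=286 g(13,9)=78 g(13,11)=13 g(13,13)=1
Paths never hitting -6: Σ_s g(13,s) = 7436
Paths hitting -6: 2^13 - 7436 = 756
P = 756/8192 = 189/2048

Answer: 189/2048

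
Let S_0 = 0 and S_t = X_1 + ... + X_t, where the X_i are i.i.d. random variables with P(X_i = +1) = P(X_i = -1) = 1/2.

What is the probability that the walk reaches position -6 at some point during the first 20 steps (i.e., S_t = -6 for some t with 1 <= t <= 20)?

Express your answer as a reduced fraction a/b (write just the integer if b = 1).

Count via complement. Let g(t,s) = #length-t paths at position s with S_1..S_t all ≠ -6.
g(t,s) = g(t-1,s-1) + g(t-1,s+1) for s ≠ -6; g(t,-6) = 0.
t=0: g(0,0)=1
t=1: g(1,-1)=1 g(1,1)=1
t=2: g(2,-2)=1 g(2,0)=2 g(2,2)=1
t=3: g(3,-3)=1 g(3,-1)=3 g(3,1)=3 g(3,3)=1
t=4: g(4,-4)=1 g(4,-2)=4 g(4,0)=6 g(4,2)=4 g(4,4)=1
t=5: g(5,-5)=1 g(5,-3)=5 g(5,-1)=10 g(5,1)=10 g(5,3)=5 g(5,5)=1
t=6: g(6,-4)=6 g(6,-2)=15 g(6,0)=20 g(6,2)=15 g(6,4)=6 g(6,6)=1
t=7: g(7,-5)=6 g(7,-3)=21 g(7,-1)=35 g(7,1)=35 g(7,3)=21 g(7,5)=7 g(7,7)=1
t=8: g(8,-4)=27 g(8,-2)=56 g(8,0)=70 g(8,2)=56 g(8,4)=28 g(8,6)=8 g(8,8)=1
t=9: g(9,-5)=27 g(9,-3)=83 g(9,-1)=126 g(9,1)=126 g(9,3)=84 g(9,5)=36 g(9,7)=9 g(9,9)=1
t=10: g(10,-4)=110 g(10,-2)=209 g(10,0)=252 g(10,2)=210 g(10,4)=120 g(10,6)=45 g(10,8)=10 g(10,10)=1
t=11: g(11,-5)=110 g(11,-3)=319 g(11,-1)=461 g(11,1)=462 g(11,3)=330 g(11,5)=165 g(11,7)=55 g(11,9)=11 g(11,11)=1
t=12: g(12,-4)=429 g(12,-2)=780 g(12,0)=923 g(12,2)=792 g(12,4)=495 g(12,6)=220 g(12,8)=66 g(12,10)=12 g(12,12)=1
t=13: g(13,-5)=429 g(13,-3)=1209 g(13,-1)=1703 g(13,1)=1715 g(13,3)=1287 g(13,5)=715 g(13,7)=286 g(13,9)=78 g(13,11)=13 g(13,13)=1
t=14: g(14,-4)=1638 g(14,-2)=2912 g(14,0)=3418 g(14,2)=3002 g(14,4)=2002 g(14,6)=1001 g(14,8)=364 g(14,10)=91 g(14,12)=14 g(14,14)=1
t=15: g(15,-5)=1638 g(15,-3)=4550 g(15,-1)=6330 g(15,1)=6420 g(15,3)=5004 g(15,5)=3003 g(15,7)=1365 g(15,9)=455 g(15,11)=105 g(15,13)=15 g(15,15)=1
t=16: g(16,-4)=6188 g(16,-2)=10880 g(16,0)=12750 g(16,2)=11424 g(16,4)=8007 g(16,6)=4368 g(16,8)=1820 g(16,10)=560 g(16,12)=120 g(16,14)=16 g(16,16)=1
t=17: g(17,-5)=6188 g(17,-3)=17068 g(17,-1)=23630 g(17,1)=24174 g(17,3)=19431 g(17,5)=12375 g(17,7)=6188 g(17,9)=2380 g(17,11)=680 g(17,13)=136 g(17,15)=17 g(17,17)=1
t=18: g(18,-4)=23256 g(18,-2)=40698 g(18,0)=47804 g(18,2)=43605 g(18,4)=31806 g(18,6)=18563 g(18,8)=8568 g(18,10)=3060 g(18,12)=816 g(18,14)=153 g(18,16)=18 g(18,18)=1
t=19: g(19,-5)=23256 g(19,-3)=63954 g(19,-1)=88502 g(19,1)=91409 g(19,3)=75411 g(19,5)=50369 g(19,7)=27131 g(19,9)=11628 g(19,11)=3876 g(19,13)=969 g(19,15)=171 g(19,17)=19 g(19,19)=1
t=20: g(20,-4)=87210 g(20,-2)=152456 g(20,0)=179911 g(20,2)=166820 g(20,4)=125780 g(20,6)=77500 g(20,8)=38759 g(20,10)=15504 g(20,12)=4845 g(20,14)=1140 g(20,16)=190 g(20,18)=20 g(20,20)=1
Paths never hitting -6: Σ_s g(20,s) = 850136
Paths hitting -6: 2^20 - 850136 = 198440
P = 198440/1048576 = 24805/131072

Answer: 24805/131072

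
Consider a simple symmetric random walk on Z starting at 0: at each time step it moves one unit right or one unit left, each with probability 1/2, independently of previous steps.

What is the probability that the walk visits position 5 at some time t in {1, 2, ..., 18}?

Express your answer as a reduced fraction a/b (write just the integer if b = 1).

Answer: 7795/32768

Derivation:
Count via complement. Let g(t,s) = #length-t paths at position s with S_1..S_t all ≠ 5.
g(t,s) = g(t-1,s-1) + g(t-1,s+1) for s ≠ 5; g(t,5) = 0.
t=0: g(0,0)=1
t=1: g(1,-1)=1 g(1,1)=1
t=2: g(2,-2)=1 g(2,0)=2 g(2,2)=1
t=3: g(3,-3)=1 g(3,-1)=3 g(3,1)=3 g(3,3)=1
t=4: g(4,-4)=1 g(4,-2)=4 g(4,0)=6 g(4,2)=4 g(4,4)=1
t=5: g(5,-5)=1 g(5,-3)=5 g(5,-1)=10 g(5,1)=10 g(5,3)=5
t=6: g(6,-6)=1 g(6,-4)=6 g(6,-2)=15 g(6,0)=20 g(6,2)=15 g(6,4)=5
t=7: g(7,-7)=1 g(7,-5)=7 g(7,-3)=21 g(7,-1)=35 g(7,1)=35 g(7,3)=20
t=8: g(8,-8)=1 g(8,-6)=8 g(8,-4)=28 g(8,-2)=56 g(8,0)=70 g(8,2)=55 g(8,4)=20
t=9: g(9,-9)=1 g(9,-7)=9 g(9,-5)=36 g(9,-3)=84 g(9,-1)=126 g(9,1)=125 g(9,3)=75
t=10: g(10,-10)=1 g(10,-8)=10 g(10,-6)=45 g(10,-4)=120 g(10,-2)=210 g(10,0)=251 g(10,2)=200 g(10,4)=75
t=11: g(11,-11)=1 g(11,-9)=11 g(11,-7)=55 g(11,-5)=165 g(11,-3)=330 g(11,-1)=461 g(11,1)=451 g(11,3)=275
t=12: g(12,-12)=1 g(12,-10)=12 g(12,-8)=66 g(12,-6)=220 g(12,-4)=495 g(12,-2)=791 g(12,0)=912 g(12,2)=726 g(12,4)=275
t=13: g(13,-13)=1 g(13,-11)=13 g(13,-9)=78 g(13,-7)=286 g(13,-5)=715 g(13,-3)=1286 g(13,-1)=1703 g(13,1)=1638 g(13,3)=1001
t=14: g(14,-14)=1 g(14,-12)=14 g(14,-10)=91 g(14,-8)=364 g(14,-6)=1001 g(14,-4)=2001 g(14,-2)=2989 g(14,0)=3341 g(14,2)=2639 g(14,4)=1001
t=15: g(15,-15)=1 g(15,-13)=15 g(15,-11)=105 g(15,-9)=455 g(15,-7)=1365 g(15,-5)=3002 g(15,-3)=4990 g(15,-1)=6330 g(15,1)=5980 g(15,3)=3640
t=16: g(16,-16)=1 g(16,-14)=16 g(16,-12)=120 g(16,-10)=560 g(16,-8)=1820 g(16,-6)=4367 g(16,-4)=7992 g(16,-2)=11320 g(16,0)=12310 g(16,2)=9620 g(16,4)=3640
t=17: g(17,-17)=1 g(17,-15)=17 g(17,-13)=136 g(17,-11)=680 g(17,-9)=2380 g(17,-7)=6187 g(17,-5)=12359 g(17,-3)=19312 g(17,-1)=23630 g(17,1)=21930 g(17,3)=13260
t=18: g(18,-18)=1 g(18,-16)=18 g(18,-14)=153 g(18,-12)=816 g(18,-10)=3060 g(18,-8)=8567 g(18,-6)=18546 g(18,-4)=31671 g(18,-2)=42942 g(18,0)=45560 g(18,2)=35190 g(18,4)=13260
Paths never hitting 5: Σ_s g(18,s) = 199784
Paths hitting 5: 2^18 - 199784 = 62360
P = 62360/262144 = 7795/32768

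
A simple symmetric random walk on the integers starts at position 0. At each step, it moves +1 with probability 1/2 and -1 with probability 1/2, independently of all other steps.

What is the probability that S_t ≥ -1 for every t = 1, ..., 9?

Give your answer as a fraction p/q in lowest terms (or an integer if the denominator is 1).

Answer: 63/128

Derivation:
Let f(t,s) = #length-t paths at position s with S_1..S_t all ≥ -1.
f(t,s) = f(t-1,s-1) + f(t-1,s+1) for s ≥ -1; f(t,s) = 0 for s < -1.
t=0: f(0,0)=1
t=1: f(1,-1)=1 f(1,1)=1
t=2: f(2,0)=2 f(2,2)=1
t=3: f(3,-1)=2 f(3,1)=3 f(3,3)=1
t=4: f(4,0)=5 f(4,2)=4 f(4,4)=1
t=5: f(5,-1)=5 f(5,1)=9 f(5,3)=5 f(5,5)=1
t=6: f(6,0)=14 f(6,2)=14 f(6,4)=6 f(6,6)=1
t=7: f(7,-1)=14 f(7,1)=28 f(7,3)=20 f(7,5)=7 f(7,7)=1
t=8: f(8,0)=42 f(8,2)=48 f(8,4)=27 f(8,6)=8 f(8,8)=1
t=9: f(9,-1)=42 f(9,1)=90 f(9,3)=75 f(9,5)=35 f(9,7)=9 f(9,9)=1
Σ_s f(9,s) = 252
P = 252/512 = 63/128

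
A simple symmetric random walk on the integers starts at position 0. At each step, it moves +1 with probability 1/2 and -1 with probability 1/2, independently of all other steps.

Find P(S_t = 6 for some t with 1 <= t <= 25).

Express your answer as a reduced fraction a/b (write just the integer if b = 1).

Count via complement. Let g(t,s) = #length-t paths at position s with S_1..S_t all ≠ 6.
g(t,s) = g(t-1,s-1) + g(t-1,s+1) for s ≠ 6; g(t,6) = 0.
t=0: g(0,0)=1
t=1: g(1,-1)=1 g(1,1)=1
t=2: g(2,-2)=1 g(2,0)=2 g(2,2)=1
t=3: g(3,-3)=1 g(3,-1)=3 g(3,1)=3 g(3,3)=1
t=4: g(4,-4)=1 g(4,-2)=4 g(4,0)=6 g(4,2)=4 g(4,4)=1
t=5: g(5,-5)=1 g(5,-3)=5 g(5,-1)=10 g(5,1)=10 g(5,3)=5 g(5,5)=1
t=6: g(6,-6)=1 g(6,-4)=6 g(6,-2)=15 g(6,0)=20 g(6,2)=15 g(6,4)=6
t=7: g(7,-7)=1 g(7,-5)=7 g(7,-3)=21 g(7,-1)=35 g(7,1)=35 g(7,3)=21 g(7,5)=6
t=8: g(8,-8)=1 g(8,-6)=8 g(8,-4)=28 g(8,-2)=56 g(8,0)=70 g(8,2)=56 g(8,4)=27
t=9: g(9,-9)=1 g(9,-7)=9 g(9,-5)=36 g(9,-3)=84 g(9,-1)=126 g(9,1)=126 g(9,3)=83 g(9,5)=27
t=10: g(10,-10)=1 g(10,-8)=10 g(10,-6)=45 g(10,-4)=120 g(10,-2)=210 g(10,0)=252 g(10,2)=209 g(10,4)=110
t=11: g(11,-11)=1 g(11,-9)=11 g(11,-7)=55 g(11,-5)=165 g(11,-3)=330 g(11,-1)=462 g(11,1)=461 g(11,3)=319 g(11,5)=110
t=12: g(12,-12)=1 g(12,-10)=12 g(12,-8)=66 g(12,-6)=220 g(12,-4)=495 g(12,-2)=792 g(12,0)=923 g(12,2)=780 g(12,4)=429
t=13: g(13,-13)=1 g(13,-11)=13 g(13,-9)=78 g(13,-7)=286 g(13,-5)=715 g(13,-3)=1287 g(13,-1)=1715 g(13,1)=1703 g(13,3)=1209 g(13,5)=429
t=14: g(14,-14)=1 g(14,-12)=14 g(14,-10)=91 g(14,-8)=364 g(14,-6)=1001 g(14,-4)=2002 g(14,-2)=3002 g(14,0)=3418 g(14,2)=2912 g(14,4)=1638
t=15: g(15,-15)=1 g(15,-13)=15 g(15,-11)=105 g(15,-9)=455 g(15,-7)=1365 g(15,-5)=3003 g(15,-3)=5004 g(15,-1)=6420 g(15,1)=6330 g(15,3)=4550 g(15,5)=1638
t=16: g(16,-16)=1 g(16,-14)=16 g(16,-12)=120 g(16,-10)=560 g(16,-8)=1820 g(16,-6)=4368 g(16,-4)=8007 g(16,-2)=11424 g(16,0)=12750 g(16,2)=10880 g(16,4)=6188
t=17: g(17,-17)=1 g(17,-15)=17 g(17,-13)=136 g(17,-11)=680 g(17,-9)=2380 g(17,-7)=6188 g(17,-5)=12375 g(17,-3)=19431 g(17,-1)=24174 g(17,1)=23630 g(17,3)=17068 g(17,5)=6188
t=18: g(18,-18)=1 g(18,-16)=18 g(18,-14)=153 g(18,-12)=816 g(18,-10)=3060 g(18,-8)=8568 g(18,-6)=18563 g(18,-4)=31806 g(18,-2)=43605 g(18,0)=47804 g(18,2)=40698 g(18,4)=23256
t=19: g(19,-19)=1 g(19,-17)=19 g(19,-15)=171 g(19,-13)=969 g(19,-11)=3876 g(19,-9)=11628 g(19,-7)=27131 g(19,-5)=50369 g(19,-3)=75411 g(19,-1)=91409 g(19,1)=88502 g(19,3)=63954 g(19,5)=23256
t=20: g(20,-20)=1 g(20,-18)=20 g(20,-16)=190 g(20,-14)=1140 g(20,-12)=4845 g(20,-10)=15504 g(20,-8)=38759 g(20,-6)=77500 g(20,-4)=125780 g(20,-2)=166820 g(20,0)=179911 g(20,2)=152456 g(20,4)=87210
t=21: g(21,-21)=1 g(21,-19)=21 g(21,-17)=210 g(21,-15)=1330 g(21,-13)=5985 g(21,-11)=20349 g(21,-9)=54263 g(21,-7)=116259 g(21,-5)=203280 g(21,-3)=292600 g(21,-1)=346731 g(21,1)=332367 g(21,3)=239666 g(21,5)=87210
t=22: g(22,-22)=1 g(22,-20)=22 g(22,-18)=231 g(22,-16)=1540 g(22,-14)=7315 g(22,-12)=26334 g(22,-10)=74612 g(22,-8)=170522 g(22,-6)=319539 g(22,-4)=495880 g(22,-2)=639331 g(22,0)=679098 g(22,2)=572033 g(22,4)=326876
t=23: g(23,-23)=1 g(23,-21)=23 g(23,-19)=253 g(23,-17)=1771 g(23,-15)=8855 g(23,-13)=33649 g(23,-11)=100946 g(23,-9)=245134 g(23,-7)=490061 g(23,-5)=815419 g(23,-3)=1135211 g(23,-1)=1318429 g(23,1)=1251131 g(23,3)=898909 g(23,5)=326876
t=24: g(24,-24)=1 g(24,-22)=24 g(24,-20)=276 g(24,-18)=2024 g(24,-16)=10626 g(24,-14)=42504 g(24,-12)=134595 g(24,-10)=346080 g(24,-8)=735195 g(24,-6)=1305480 g(24,-4)=1950630 g(24,-2)=2453640 g(24,0)=2569560 g(24,2)=2150040 g(24,4)=1225785
t=25: g(25,-25)=1 g(25,-23)=25 g(25,-21)=300 g(25,-19)=2300 g(25,-17)=12650 g(25,-15)=53130 g(25,-13)=177099 g(25,-11)=480675 g(25,-9)=1081275 g(25,-7)=2040675 g(25,-5)=3256110 g(25,-3)=4404270 g(25,-1)=5023200 g(25,1)=4719600 g(25,3)=3375825 g(25,5)=1225785
Paths never hitting 6: Σ_s g(25,s) = 25852920
Paths hitting 6: 2^25 - 25852920 = 7701512
P = 7701512/33554432 = 962689/4194304

Answer: 962689/4194304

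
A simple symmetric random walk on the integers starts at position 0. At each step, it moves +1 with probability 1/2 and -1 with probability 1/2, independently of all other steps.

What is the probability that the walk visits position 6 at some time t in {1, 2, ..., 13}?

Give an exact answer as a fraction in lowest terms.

Count via complement. Let g(t,s) = #length-t paths at position s with S_1..S_t all ≠ 6.
g(t,s) = g(t-1,s-1) + g(t-1,s+1) for s ≠ 6; g(t,6) = 0.
t=0: g(0,0)=1
t=1: g(1,-1)=1 g(1,1)=1
t=2: g(2,-2)=1 g(2,0)=2 g(2,2)=1
t=3: g(3,-3)=1 g(3,-1)=3 g(3,1)=3 g(3,3)=1
t=4: g(4,-4)=1 g(4,-2)=4 g(4,0)=6 g(4,2)=4 g(4,4)=1
t=5: g(5,-5)=1 g(5,-3)=5 g(5,-1)=10 g(5,1)=10 g(5,3)=5 g(5,5)=1
t=6: g(6,-6)=1 g(6,-4)=6 g(6,-2)=15 g(6,0)=20 g(6,2)=15 g(6,4)=6
t=7: g(7,-7)=1 g(7,-5)=7 g(7,-3)=21 g(7,-1)=35 g(7,1)=35 g(7,3)=21 g(7,5)=6
t=8: g(8,-8)=1 g(8,-6)=8 g(8,-4)=28 g(8,-2)=56 g(8,0)=70 g(8,2)=56 g(8,4)=27
t=9: g(9,-9)=1 g(9,-7)=9 g(9,-5)=36 g(9,-3)=84 g(9,-1)=126 g(9,1)=126 g(9,3)=83 g(9,5)=27
t=10: g(10,-10)=1 g(10,-8)=10 g(10,-6)=45 g(10,-4)=120 g(10,-2)=210 g(10,0)=252 g(10,2)=209 g(10,4)=110
t=11: g(11,-11)=1 g(11,-9)=11 g(11,-7)=55 g(11,-5)=165 g(11,-3)=330 g(11,-1)=462 g(11,1)=461 g(11,3)=319 g(11,5)=110
t=12: g(12,-12)=1 g(12,-10)=12 g(12,-8)=66 g(12,-6)=220 g(12,-4)=495 g(12,-2)=792 g(12,0)=923 g(12,2)=780 g(12,4)=429
t=13: g(13,-13)=1 g(13,-11)=13 g(13,-9)=78 g(13,-7)=286 g(13,-5)=715 g(13,-3)=1287 g(13,-1)=1715 g(13,1)=1703 g(13,3)=1209 g(13,5)=429
Paths never hitting 6: Σ_s g(13,s) = 7436
Paths hitting 6: 2^13 - 7436 = 756
P = 756/8192 = 189/2048

Answer: 189/2048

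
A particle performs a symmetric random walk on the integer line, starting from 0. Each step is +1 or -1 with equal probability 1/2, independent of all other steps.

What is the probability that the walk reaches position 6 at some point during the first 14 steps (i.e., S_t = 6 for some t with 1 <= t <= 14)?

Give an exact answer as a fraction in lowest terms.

Count via complement. Let g(t,s) = #length-t paths at position s with S_1..S_t all ≠ 6.
g(t,s) = g(t-1,s-1) + g(t-1,s+1) for s ≠ 6; g(t,6) = 0.
t=0: g(0,0)=1
t=1: g(1,-1)=1 g(1,1)=1
t=2: g(2,-2)=1 g(2,0)=2 g(2,2)=1
t=3: g(3,-3)=1 g(3,-1)=3 g(3,1)=3 g(3,3)=1
t=4: g(4,-4)=1 g(4,-2)=4 g(4,0)=6 g(4,2)=4 g(4,4)=1
t=5: g(5,-5)=1 g(5,-3)=5 g(5,-1)=10 g(5,1)=10 g(5,3)=5 g(5,5)=1
t=6: g(6,-6)=1 g(6,-4)=6 g(6,-2)=15 g(6,0)=20 g(6,2)=15 g(6,4)=6
t=7: g(7,-7)=1 g(7,-5)=7 g(7,-3)=21 g(7,-1)=35 g(7,1)=35 g(7,3)=21 g(7,5)=6
t=8: g(8,-8)=1 g(8,-6)=8 g(8,-4)=28 g(8,-2)=56 g(8,0)=70 g(8,2)=56 g(8,4)=27
t=9: g(9,-9)=1 g(9,-7)=9 g(9,-5)=36 g(9,-3)=84 g(9,-1)=126 g(9,1)=126 g(9,3)=83 g(9,5)=27
t=10: g(10,-10)=1 g(10,-8)=10 g(10,-6)=45 g(10,-4)=120 g(10,-2)=210 g(10,0)=252 g(10,2)=209 g(10,4)=110
t=11: g(11,-11)=1 g(11,-9)=11 g(11,-7)=55 g(11,-5)=165 g(11,-3)=330 g(11,-1)=462 g(11,1)=461 g(11,3)=319 g(11,5)=110
t=12: g(12,-12)=1 g(12,-10)=12 g(12,-8)=66 g(12,-6)=220 g(12,-4)=495 g(12,-2)=792 g(12,0)=923 g(12,2)=780 g(12,4)=429
t=13: g(13,-13)=1 g(13,-11)=13 g(13,-9)=78 g(13,-7)=286 g(13,-5)=715 g(13,-3)=1287 g(13,-1)=1715 g(13,1)=1703 g(13,3)=1209 g(13,5)=429
t=14: g(14,-14)=1 g(14,-12)=14 g(14,-10)=91 g(14,-8)=364 g(14,-6)=1001 g(14,-4)=2002 g(14,-2)=3002 g(14,0)=3418 g(14,2)=2912 g(14,4)=1638
Paths never hitting 6: Σ_s g(14,s) = 14443
Paths hitting 6: 2^14 - 14443 = 1941
P = 1941/16384 = 1941/16384

Answer: 1941/16384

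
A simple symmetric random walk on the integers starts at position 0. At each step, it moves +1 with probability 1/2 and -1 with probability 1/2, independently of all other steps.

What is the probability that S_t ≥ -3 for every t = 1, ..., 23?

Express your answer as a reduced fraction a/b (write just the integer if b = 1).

Answer: 156009/262144

Derivation:
Let f(t,s) = #length-t paths at position s with S_1..S_t all ≥ -3.
f(t,s) = f(t-1,s-1) + f(t-1,s+1) for s ≥ -3; f(t,s) = 0 for s < -3.
t=0: f(0,0)=1
t=1: f(1,-1)=1 f(1,1)=1
t=2: f(2,-2)=1 f(2,0)=2 f(2,2)=1
t=3: f(3,-3)=1 f(3,-1)=3 f(3,1)=3 f(3,3)=1
t=4: f(4,-2)=4 f(4,0)=6 f(4,2)=4 f(4,4)=1
t=5: f(5,-3)=4 f(5,-1)=10 f(5,1)=10 f(5,3)=5 f(5,5)=1
t=6: f(6,-2)=14 f(6,0)=20 f(6,2)=15 f(6,4)=6 f(6,6)=1
t=7: f(7,-3)=14 f(7,-1)=34 f(7,1)=35 f(7,3)=21 f(7,5)=7 f(7,7)=1
t=8: f(8,-2)=48 f(8,0)=69 f(8,2)=56 f(8,4)=28 f(8,6)=8 f(8,8)=1
t=9: f(9,-3)=48 f(9,-1)=117 f(9,1)=125 f(9,3)=84 f(9,5)=36 f(9,7)=9 f(9,9)=1
t=10: f(10,-2)=165 f(10,0)=242 f(10,2)=209 f(10,4)=120 f(10,6)=45 f(10,8)=10 f(10,10)=1
t=11: f(11,-3)=165 f(11,-1)=407 f(11,1)=451 f(11,3)=329 f(11,5)=165 f(11,7)=55 f(11,9)=11 f(11,11)=1
t=12: f(12,-2)=572 f(12,0)=858 f(12,2)=780 f(12,4)=494 f(12,6)=220 f(12,8)=66 f(12,10)=12 f(12,12)=1
t=13: f(13,-3)=572 f(13,-1)=1430 f(13,1)=1638 f(13,3)=1274 f(13,5)=714 f(13,7)=286 f(13,9)=78 f(13,11)=13 f(13,13)=1
t=14: f(14,-2)=2002 f(14,0)=3068 f(14,2)=2912 f(14,4)=1988 f(14,6)=1000 f(14,8)=364 f(14,10)=91 f(14,12)=14 f(14,14)=1
t=15: f(15,-3)=2002 f(15,-1)=5070 f(15,1)=5980 f(15,3)=4900 f(15,5)=2988 f(15,7)=1364 f(15,9)=455 f(15,11)=105 f(15,13)=15 f(15,15)=1
t=16: f(16,-2)=7072 f(16,0)=11050 f(16,2)=10880 f(16,4)=7888 f(16,6)=4352 f(16,8)=1819 f(16,10)=560 f(16,12)=120 f(16,14)=16 f(16,16)=1
t=17: f(17,-3)=7072 f(17,-1)=18122 f(17,1)=21930 f(17,3)=18768 f(17,5)=12240 f(17,7)=6171 f(17,9)=2379 f(17,11)=680 f(17,13)=136 f(17,15)=17 f(17,17)=1
t=18: f(18,-2)=25194 f(18,0)=40052 f(18,2)=40698 f(18,4)=31008 f(18,6)=18411 f(18,8)=8550 f(18,10)=3059 f(18,12)=816 f(18,14)=153 f(18,16)=18 f(18,18)=1
t=19: f(19,-3)=25194 f(19,-1)=65246 f(19,1)=80750 f(19,3)=71706 f(19,5)=49419 f(19,7)=26961 f(19,9)=11609 f(19,11)=3875 f(19,13)=969 f(19,15)=171 f(19,17)=19 f(19,19)=1
t=20: f(20,-2)=90440 f(20,0)=145996 f(20,2)=152456 f(20,4)=121125 f(20,6)=76380 f(20,8)=38570 f(20,10)=15484 f(20,12)=4844 f(20,14)=1140 f(20,16)=190 f(20,18)=20 f(20,20)=1
t=21: f(21,-3)=90440 f(21,-1)=236436 f(21,1)=298452 f(21,3)=273581 f(21,5)=197505 f(21,7)=114950 f(21,9)=54054 f(21,11)=20328 f(21,13)=5984 f(21,15)=1330 f(21,17)=210 f(21,19)=21 f(21,21)=1
t=22: f(22,-2)=326876 f(22,0)=534888 f(22,2)=572033 f(22,4)=471086 f(22,6)=312455 f(22,8)=169004 f(22,10)=74382 f(22,12)=26312 f(22,14)=7314 f(22,16)=1540 f(22,18)=231 f(22,20)=22 f(22,22)=1
t=23: f(23,-3)=326876 f(23,-1)=861764 f(23,1)=1106921 f(23,3)=1043119 f(23,5)=783541 f(23,7)=481459 f(23,9)=243386 f(23,11)=100694 f(23,13)=33626 f(23,15)=8854 f(23,17)=1771 f(23,19)=253 f(23,21)=23 f(23,23)=1
Σ_s f(23,s) = 4992288
P = 4992288/8388608 = 156009/262144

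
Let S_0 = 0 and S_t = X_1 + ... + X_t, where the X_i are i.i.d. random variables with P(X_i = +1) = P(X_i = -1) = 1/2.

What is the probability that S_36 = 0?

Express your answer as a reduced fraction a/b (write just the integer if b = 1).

Answer: 2268783825/17179869184

Derivation:
To return to 0 after 36 steps: need exactly 18 steps of +1 and 18 of -1.
Favorable paths: C(36,18) = 9075135300
Total paths: 2^36 = 68719476736
P = 9075135300/68719476736 = 2268783825/17179869184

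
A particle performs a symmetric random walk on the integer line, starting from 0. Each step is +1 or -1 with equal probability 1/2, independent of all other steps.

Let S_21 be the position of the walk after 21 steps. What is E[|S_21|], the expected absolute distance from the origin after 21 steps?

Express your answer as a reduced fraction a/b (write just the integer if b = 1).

S_21 takes values m ≡ 1 (mod 2) with |m| ≤ 21; P(S_21=m) = C(21,(21+m)/2)/2^21.
Total paths: 2^21 = 2097152
Distribution: P(S=-21)=1/2097152, P(S=-19)=21/2097152, P(S=-17)=210/2097152, P(S=-15)=1330/2097152, P(S=-13)=5985/2097152, P(S=-11)=20349/2097152, P(S=-9)=54264/2097152, P(S=-7)=116280/2097152, P(S=-5)=203490/2097152, P(S=-3)=293930/2097152, P(S=-1)=352716/2097152, P(S=1)=352716/2097152, P(S=3)=293930/2097152, P(S=5)=203490/2097152, P(S=7)=116280/2097152, P(S=9)=54264/2097152, P(S=11)=20349/2097152, P(S=13)=5985/2097152, P(S=15)=1330/2097152, P(S=17)=210/2097152, P(S=19)=21/2097152, P(S=21)=1/2097152
E[|S_21|] = Σ_m |m|·P(S_21=m) = 7759752/2097152 = 969969/262144

Answer: 969969/262144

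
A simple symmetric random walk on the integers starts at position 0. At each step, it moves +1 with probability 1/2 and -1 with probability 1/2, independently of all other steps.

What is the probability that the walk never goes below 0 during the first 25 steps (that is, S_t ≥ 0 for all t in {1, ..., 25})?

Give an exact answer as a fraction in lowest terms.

Answer: 1300075/8388608

Derivation:
Let f(t,s) = #length-t paths at position s with S_1..S_t all ≥ 0.
f(t,s) = f(t-1,s-1) + f(t-1,s+1) for s ≥ 0; f(t,s) = 0 for s < 0.
t=0: f(0,0)=1
t=1: f(1,1)=1
t=2: f(2,0)=1 f(2,2)=1
t=3: f(3,1)=2 f(3,3)=1
t=4: f(4,0)=2 f(4,2)=3 f(4,4)=1
t=5: f(5,1)=5 f(5,3)=4 f(5,5)=1
t=6: f(6,0)=5 f(6,2)=9 f(6,4)=5 f(6,6)=1
t=7: f(7,1)=14 f(7,3)=14 f(7,5)=6 f(7,7)=1
t=8: f(8,0)=14 f(8,2)=28 f(8,4)=20 f(8,6)=7 f(8,8)=1
t=9: f(9,1)=42 f(9,3)=48 f(9,5)=27 f(9,7)=8 f(9,9)=1
t=10: f(10,0)=42 f(10,2)=90 f(10,4)=75 f(10,6)=35 f(10,8)=9 f(10,10)=1
t=11: f(11,1)=132 f(11,3)=165 f(11,5)=110 f(11,7)=44 f(11,9)=10 f(11,11)=1
t=12: f(12,0)=132 f(12,2)=297 f(12,4)=275 f(12,6)=154 f(12,8)=54 f(12,10)=11 f(12,12)=1
t=13: f(13,1)=429 f(13,3)=572 f(13,5)=429 f(13,7)=208 f(13,9)=65 f(13,11)=12 f(13,13)=1
t=14: f(14,0)=429 f(14,2)=1001 f(14,4)=1001 f(14,6)=637 f(14,8)=273 f(14,10)=77 f(14,12)=13 f(14,14)=1
t=15: f(15,1)=1430 f(15,3)=2002 f(15,5)=1638 f(15,7)=910 f(15,9)=350 f(15,11)=90 f(15,13)=14 f(15,15)=1
t=16: f(16,0)=1430 f(16,2)=3432 f(16,4)=3640 f(16,6)=2548 f(16,8)=1260 f(16,10)=440 f(16,12)=104 f(16,14)=15 f(16,16)=1
t=17: f(17,1)=4862 f(17,3)=7072 f(17,5)=6188 f(17,7)=3808 f(17,9)=1700 f(17,11)=544 f(17,13)=119 f(17,15)=16 f(17,17)=1
t=18: f(18,0)=4862 f(18,2)=11934 f(18,4)=13260 f(18,6)=9996 f(18,8)=5508 f(18,10)=2244 f(18,12)=663 f(18,14)=135 f(18,16)=17 f(18,18)=1
t=19: f(19,1)=16796 f(19,3)=25194 f(19,5)=23256 f(19,7)=15504 f(19,9)=7752 f(19,11)=2907 f(19,13)=798 f(19,15)=152 f(19,17)=18 f(19,19)=1
t=20: f(20,0)=16796 f(20,2)=41990 f(20,4)=48450 f(20,6)=38760 f(20,8)=23256 f(20,10)=10659 f(20,12)=3705 f(20,14)=950 f(20,16)=170 f(20,18)=19 f(20,20)=1
t=21: f(21,1)=58786 f(21,3)=90440 f(21,5)=87210 f(21,7)=62016 f(21,9)=33915 f(21,11)=14364 f(21,13)=4655 f(21,15)=1120 f(21,17)=189 f(21,19)=20 f(21,21)=1
t=22: f(22,0)=58786 f(22,2)=149226 f(22,4)=177650 f(22,6)=149226 f(22,8)=95931 f(22,10)=48279 f(22,12)=19019 f(22,14)=5775 f(22,16)=1309 f(22,18)=209 f(22,20)=21 f(22,22)=1
t=23: f(23,1)=208012 f(23,3)=326876 f(23,5)=326876 f(23,7)=245157 f(23,9)=144210 f(23,11)=67298 f(23,13)=24794 f(23,15)=7084 f(23,17)=1518 f(23,19)=230 f(23,21)=22 f(23,23)=1
t=24: f(24,0)=208012 f(24,2)=534888 f(24,4)=653752 f(24,6)=572033 f(24,8)=389367 f(24,10)=211508 f(24,12)=92092 f(24,14)=31878 f(24,16)=8602 f(24,18)=1748 f(24,20)=252 f(24,22)=23 f(24,24)=1
t=25: f(25,1)=742900 f(25,3)=1188640 f(25,5)=1225785 f(25,7)=961400 f(25,9)=600875 f(25,11)=303600 f(25,13)=123970 f(25,15)=40480 f(25,17)=10350 f(25,19)=2000 f(25,21)=275 f(25,23)=24 f(25,25)=1
Σ_s f(25,s) = 5200300
P = 5200300/33554432 = 1300075/8388608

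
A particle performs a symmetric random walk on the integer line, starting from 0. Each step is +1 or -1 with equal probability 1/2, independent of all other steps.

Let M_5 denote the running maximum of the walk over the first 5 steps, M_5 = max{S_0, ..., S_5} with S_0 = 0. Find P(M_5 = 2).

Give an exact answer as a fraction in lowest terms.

Answer: 5/32

Derivation:
Let M_5 = max(S_0,...,S_5). Use the reflection principle: for j ≥ 1, #{paths with M_5 ≥ j} = #{S_5 ≥ j} + #{S_5 ≥ j+1}.
By reflection, #{M_5 ≥ 2} = #{S_5 ≥ 2} + #{S_5 ≥ 3} = 6 + 6 = 12.
#{M_5 ≥ 3} = #{S_5 ≥ 3} + #{S_5 ≥ 4} = 6 + 1 = 7.
#{M_5 = 2} = 12 - 7 = 5.
P(M_5 = 2) = 5/32 = 5/32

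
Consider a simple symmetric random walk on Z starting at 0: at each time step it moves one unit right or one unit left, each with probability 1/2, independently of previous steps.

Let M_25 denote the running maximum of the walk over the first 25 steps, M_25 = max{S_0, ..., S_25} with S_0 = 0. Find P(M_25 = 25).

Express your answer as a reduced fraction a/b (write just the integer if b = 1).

Answer: 1/33554432

Derivation:
Let M_25 = max(S_0,...,S_25). Use the reflection principle: for j ≥ 1, #{paths with M_25 ≥ j} = #{S_25 ≥ j} + #{S_25 ≥ j+1}.
By reflection, #{M_25 ≥ 25} = #{S_25 ≥ 25} + #{S_25 ≥ 26} = 1 + 0 = 1.
#{M_25 ≥ 26} = #{S_25 ≥ 26} + #{S_25 ≥ 27} = 0 + 0 = 0.
#{M_25 = 25} = 1 - 0 = 1.
P(M_25 = 25) = 1/33554432 = 1/33554432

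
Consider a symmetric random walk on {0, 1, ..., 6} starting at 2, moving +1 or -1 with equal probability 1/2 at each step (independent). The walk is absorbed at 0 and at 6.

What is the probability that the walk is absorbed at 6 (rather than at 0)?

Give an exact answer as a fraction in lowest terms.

Answer: 1/3

Derivation:
Symmetric walk (p = 1/2): the harmonic-function argument gives P(hit 6 before 0 | start at 2) = a/N.
P = 2/6 = 1/3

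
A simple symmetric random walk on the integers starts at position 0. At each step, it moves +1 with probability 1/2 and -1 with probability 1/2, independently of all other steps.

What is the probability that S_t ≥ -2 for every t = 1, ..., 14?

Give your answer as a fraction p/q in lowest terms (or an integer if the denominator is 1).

Answer: 4719/8192

Derivation:
Let f(t,s) = #length-t paths at position s with S_1..S_t all ≥ -2.
f(t,s) = f(t-1,s-1) + f(t-1,s+1) for s ≥ -2; f(t,s) = 0 for s < -2.
t=0: f(0,0)=1
t=1: f(1,-1)=1 f(1,1)=1
t=2: f(2,-2)=1 f(2,0)=2 f(2,2)=1
t=3: f(3,-1)=3 f(3,1)=3 f(3,3)=1
t=4: f(4,-2)=3 f(4,0)=6 f(4,2)=4 f(4,4)=1
t=5: f(5,-1)=9 f(5,1)=10 f(5,3)=5 f(5,5)=1
t=6: f(6,-2)=9 f(6,0)=19 f(6,2)=15 f(6,4)=6 f(6,6)=1
t=7: f(7,-1)=28 f(7,1)=34 f(7,3)=21 f(7,5)=7 f(7,7)=1
t=8: f(8,-2)=28 f(8,0)=62 f(8,2)=55 f(8,4)=28 f(8,6)=8 f(8,8)=1
t=9: f(9,-1)=90 f(9,1)=117 f(9,3)=83 f(9,5)=36 f(9,7)=9 f(9,9)=1
t=10: f(10,-2)=90 f(10,0)=207 f(10,2)=200 f(10,4)=119 f(10,6)=45 f(10,8)=10 f(10,10)=1
t=11: f(11,-1)=297 f(11,1)=407 f(11,3)=319 f(11,5)=164 f(11,7)=55 f(11,9)=11 f(11,11)=1
t=12: f(12,-2)=297 f(12,0)=704 f(12,2)=726 f(12,4)=483 f(12,6)=219 f(12,8)=66 f(12,10)=12 f(12,12)=1
t=13: f(13,-1)=1001 f(13,1)=1430 f(13,3)=1209 f(13,5)=702 f(13,7)=285 f(13,9)=78 f(13,11)=13 f(13,13)=1
t=14: f(14,-2)=1001 f(14,0)=2431 f(14,2)=2639 f(14,4)=1911 f(14,6)=987 f(14,8)=363 f(14,10)=91 f(14,12)=14 f(14,14)=1
Σ_s f(14,s) = 9438
P = 9438/16384 = 4719/8192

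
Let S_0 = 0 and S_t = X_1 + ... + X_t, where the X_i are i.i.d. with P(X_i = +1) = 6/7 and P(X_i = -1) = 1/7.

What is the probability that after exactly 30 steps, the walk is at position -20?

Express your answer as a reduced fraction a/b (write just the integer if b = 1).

To reach position -20 after 30 steps: need 5 steps of +1 and 25 steps of -1.
Number of such sequences: C(30,5) = 142506
Each has probability (6/7)^5 · (1/7)^25 = 7776/22539340290692258087863249
P = 142506 · 7776/22539340290692258087863249 = 158303808/3219905755813179726837607

Answer: 158303808/3219905755813179726837607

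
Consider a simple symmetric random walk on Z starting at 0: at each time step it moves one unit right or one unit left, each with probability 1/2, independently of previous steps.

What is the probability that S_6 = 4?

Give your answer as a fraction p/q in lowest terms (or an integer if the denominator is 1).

To reach position 4 after 6 steps: need 5 steps of +1 and 1 of -1.
Favorable paths: C(6,5) = 6
Total paths: 2^6 = 64
P = 6/64 = 3/32

Answer: 3/32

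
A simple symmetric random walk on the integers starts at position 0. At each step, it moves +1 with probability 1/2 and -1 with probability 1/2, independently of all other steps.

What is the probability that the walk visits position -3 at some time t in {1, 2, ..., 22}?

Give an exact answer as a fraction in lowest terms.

Answer: 548895/1048576

Derivation:
Count via complement. Let g(t,s) = #length-t paths at position s with S_1..S_t all ≠ -3.
g(t,s) = g(t-1,s-1) + g(t-1,s+1) for s ≠ -3; g(t,-3) = 0.
t=0: g(0,0)=1
t=1: g(1,-1)=1 g(1,1)=1
t=2: g(2,-2)=1 g(2,0)=2 g(2,2)=1
t=3: g(3,-1)=3 g(3,1)=3 g(3,3)=1
t=4: g(4,-2)=3 g(4,0)=6 g(4,2)=4 g(4,4)=1
t=5: g(5,-1)=9 g(5,1)=10 g(5,3)=5 g(5,5)=1
t=6: g(6,-2)=9 g(6,0)=19 g(6,2)=15 g(6,4)=6 g(6,6)=1
t=7: g(7,-1)=28 g(7,1)=34 g(7,3)=21 g(7,5)=7 g(7,7)=1
t=8: g(8,-2)=28 g(8,0)=62 g(8,2)=55 g(8,4)=28 g(8,6)=8 g(8,8)=1
t=9: g(9,-1)=90 g(9,1)=117 g(9,3)=83 g(9,5)=36 g(9,7)=9 g(9,9)=1
t=10: g(10,-2)=90 g(10,0)=207 g(10,2)=200 g(10,4)=119 g(10,6)=45 g(10,8)=10 g(10,10)=1
t=11: g(11,-1)=297 g(11,1)=407 g(11,3)=319 g(11,5)=164 g(11,7)=55 g(11,9)=11 g(11,11)=1
t=12: g(12,-2)=297 g(12,0)=704 g(12,2)=726 g(12,4)=483 g(12,6)=219 g(12,8)=66 g(12,10)=12 g(12,12)=1
t=13: g(13,-1)=1001 g(13,1)=1430 g(13,3)=1209 g(13,5)=702 g(13,7)=285 g(13,9)=78 g(13,11)=13 g(13,13)=1
t=14: g(14,-2)=1001 g(14,0)=2431 g(14,2)=2639 g(14,4)=1911 g(14,6)=987 g(14,8)=363 g(14,10)=91 g(14,12)=14 g(14,14)=1
t=15: g(15,-1)=3432 g(15,1)=5070 g(15,3)=4550 g(15,5)=2898 g(15,7)=1350 g(15,9)=454 g(15,11)=105 g(15,13)=15 g(15,15)=1
t=16: g(16,-2)=3432 g(16,0)=8502 g(16,2)=9620 g(16,4)=7448 g(16,6)=4248 g(16,8)=1804 g(16,10)=559 g(16,12)=120 g(16,14)=16 g(16,16)=1
t=17: g(17,-1)=11934 g(17,1)=18122 g(17,3)=17068 g(17,5)=11696 g(17,7)=6052 g(17,9)=2363 g(17,11)=679 g(17,13)=136 g(17,15)=17 g(17,17)=1
t=18: g(18,-2)=11934 g(18,0)=30056 g(18,2)=35190 g(18,4)=28764 g(18,6)=17748 g(18,8)=8415 g(18,10)=3042 g(18,12)=815 g(18,14)=153 g(18,16)=18 g(18,18)=1
t=19: g(19,-1)=41990 g(19,1)=65246 g(19,3)=63954 g(19,5)=46512 g(19,7)=26163 g(19,9)=11457 g(19,11)=3857 g(19,13)=968 g(19,15)=171 g(19,17)=19 g(19,19)=1
t=20: g(20,-2)=41990 g(20,0)=107236 g(20,2)=129200 g(20,4)=110466 g(20,6)=72675 g(20,8)=37620 g(20,10)=15314 g(20,12)=4825 g(20,14)=1139 g(20,16)=190 g(20,18)=20 g(20,20)=1
t=21: g(21,-1)=149226 g(21,1)=236436 g(21,3)=239666 g(21,5)=183141 g(21,7)=110295 g(21,9)=52934 g(21,11)=20139 g(21,13)=5964 g(21,15)=1329 g(21,17)=210 g(21,19)=21 g(21,21)=1
t=22: g(22,-2)=149226 g(22,0)=385662 g(22,2)=476102 g(22,4)=422807 g(22,6)=293436 g(22,8)=163229 g(22,10)=73073 g(22,12)=26103 g(22,14)=7293 g(22,16)=1539 g(22,18)=231 g(22,20)=22 g(22,22)=1
Paths never hitting -3: Σ_s g(22,s) = 1998724
Paths hitting -3: 2^22 - 1998724 = 2195580
P = 2195580/4194304 = 548895/1048576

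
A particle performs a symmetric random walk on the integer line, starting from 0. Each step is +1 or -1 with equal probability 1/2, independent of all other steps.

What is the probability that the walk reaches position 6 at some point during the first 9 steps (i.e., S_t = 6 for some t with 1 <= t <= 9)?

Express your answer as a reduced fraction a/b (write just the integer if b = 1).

Count via complement. Let g(t,s) = #length-t paths at position s with S_1..S_t all ≠ 6.
g(t,s) = g(t-1,s-1) + g(t-1,s+1) for s ≠ 6; g(t,6) = 0.
t=0: g(0,0)=1
t=1: g(1,-1)=1 g(1,1)=1
t=2: g(2,-2)=1 g(2,0)=2 g(2,2)=1
t=3: g(3,-3)=1 g(3,-1)=3 g(3,1)=3 g(3,3)=1
t=4: g(4,-4)=1 g(4,-2)=4 g(4,0)=6 g(4,2)=4 g(4,4)=1
t=5: g(5,-5)=1 g(5,-3)=5 g(5,-1)=10 g(5,1)=10 g(5,3)=5 g(5,5)=1
t=6: g(6,-6)=1 g(6,-4)=6 g(6,-2)=15 g(6,0)=20 g(6,2)=15 g(6,4)=6
t=7: g(7,-7)=1 g(7,-5)=7 g(7,-3)=21 g(7,-1)=35 g(7,1)=35 g(7,3)=21 g(7,5)=6
t=8: g(8,-8)=1 g(8,-6)=8 g(8,-4)=28 g(8,-2)=56 g(8,0)=70 g(8,2)=56 g(8,4)=27
t=9: g(9,-9)=1 g(9,-7)=9 g(9,-5)=36 g(9,-3)=84 g(9,-1)=126 g(9,1)=126 g(9,3)=83 g(9,5)=27
Paths never hitting 6: Σ_s g(9,s) = 492
Paths hitting 6: 2^9 - 492 = 20
P = 20/512 = 5/128

Answer: 5/128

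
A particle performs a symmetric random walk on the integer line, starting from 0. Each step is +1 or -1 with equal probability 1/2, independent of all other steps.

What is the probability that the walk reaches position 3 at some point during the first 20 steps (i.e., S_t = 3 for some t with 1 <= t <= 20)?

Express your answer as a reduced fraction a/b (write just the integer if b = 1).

Answer: 131975/262144

Derivation:
Count via complement. Let g(t,s) = #length-t paths at position s with S_1..S_t all ≠ 3.
g(t,s) = g(t-1,s-1) + g(t-1,s+1) for s ≠ 3; g(t,3) = 0.
t=0: g(0,0)=1
t=1: g(1,-1)=1 g(1,1)=1
t=2: g(2,-2)=1 g(2,0)=2 g(2,2)=1
t=3: g(3,-3)=1 g(3,-1)=3 g(3,1)=3
t=4: g(4,-4)=1 g(4,-2)=4 g(4,0)=6 g(4,2)=3
t=5: g(5,-5)=1 g(5,-3)=5 g(5,-1)=10 g(5,1)=9
t=6: g(6,-6)=1 g(6,-4)=6 g(6,-2)=15 g(6,0)=19 g(6,2)=9
t=7: g(7,-7)=1 g(7,-5)=7 g(7,-3)=21 g(7,-1)=34 g(7,1)=28
t=8: g(8,-8)=1 g(8,-6)=8 g(8,-4)=28 g(8,-2)=55 g(8,0)=62 g(8,2)=28
t=9: g(9,-9)=1 g(9,-7)=9 g(9,-5)=36 g(9,-3)=83 g(9,-1)=117 g(9,1)=90
t=10: g(10,-10)=1 g(10,-8)=10 g(10,-6)=45 g(10,-4)=119 g(10,-2)=200 g(10,0)=207 g(10,2)=90
t=11: g(11,-11)=1 g(11,-9)=11 g(11,-7)=55 g(11,-5)=164 g(11,-3)=319 g(11,-1)=407 g(11,1)=297
t=12: g(12,-12)=1 g(12,-10)=12 g(12,-8)=66 g(12,-6)=219 g(12,-4)=483 g(12,-2)=726 g(12,0)=704 g(12,2)=297
t=13: g(13,-13)=1 g(13,-11)=13 g(13,-9)=78 g(13,-7)=285 g(13,-5)=702 g(13,-3)=1209 g(13,-1)=1430 g(13,1)=1001
t=14: g(14,-14)=1 g(14,-12)=14 g(14,-10)=91 g(14,-8)=363 g(14,-6)=987 g(14,-4)=1911 g(14,-2)=2639 g(14,0)=2431 g(14,2)=1001
t=15: g(15,-15)=1 g(15,-13)=15 g(15,-11)=105 g(15,-9)=454 g(15,-7)=1350 g(15,-5)=2898 g(15,-3)=4550 g(15,-1)=5070 g(15,1)=3432
t=16: g(16,-16)=1 g(16,-14)=16 g(16,-12)=120 g(16,-10)=559 g(16,-8)=1804 g(16,-6)=4248 g(16,-4)=7448 g(16,-2)=9620 g(16,0)=8502 g(16,2)=3432
t=17: g(17,-17)=1 g(17,-15)=17 g(17,-13)=136 g(17,-11)=679 g(17,-9)=2363 g(17,-7)=6052 g(17,-5)=11696 g(17,-3)=17068 g(17,-1)=18122 g(17,1)=11934
t=18: g(18,-18)=1 g(18,-16)=18 g(18,-14)=153 g(18,-12)=815 g(18,-10)=3042 g(18,-8)=8415 g(18,-6)=17748 g(18,-4)=28764 g(18,-2)=35190 g(18,0)=30056 g(18,2)=11934
t=19: g(19,-19)=1 g(19,-17)=19 g(19,-15)=171 g(19,-13)=968 g(19,-11)=3857 g(19,-9)=11457 g(19,-7)=26163 g(19,-5)=46512 g(19,-3)=63954 g(19,-1)=65246 g(19,1)=41990
t=20: g(20,-20)=1 g(20,-18)=20 g(20,-16)=190 g(20,-14)=1139 g(20,-12)=4825 g(20,-10)=15314 g(20,-8)=37620 g(20,-6)=72675 g(20,-4)=110466 g(20,-2)=129200 g(20,0)=107236 g(20,2)=41990
Paths never hitting 3: Σ_s g(20,s) = 520676
Paths hitting 3: 2^20 - 520676 = 527900
P = 527900/1048576 = 131975/262144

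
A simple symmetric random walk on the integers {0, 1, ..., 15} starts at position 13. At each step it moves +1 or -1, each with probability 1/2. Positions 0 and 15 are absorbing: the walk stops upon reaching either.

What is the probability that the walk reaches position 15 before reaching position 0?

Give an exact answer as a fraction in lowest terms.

Answer: 13/15

Derivation:
Symmetric walk (p = 1/2): the harmonic-function argument gives P(hit 15 before 0 | start at 13) = a/N.
P = 13/15 = 13/15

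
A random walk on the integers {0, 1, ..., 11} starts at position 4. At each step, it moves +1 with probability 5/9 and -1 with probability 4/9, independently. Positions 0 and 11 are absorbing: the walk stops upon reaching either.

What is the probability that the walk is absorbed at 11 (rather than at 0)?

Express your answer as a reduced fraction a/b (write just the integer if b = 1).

Biased walk: p = 5/9, q = 4/9, r = q/p = 4/5
Gambler's ruin: P(hit 11 before 0 | start at 4) = (1 - r^a)/(1 - r^N)
r^4 = 256/625; r^11 = 4194304/48828125
P = (1 - 256/625) / (1 - 4194304/48828125) = 369/625 / 44633821/48828125 = 28828125/44633821

Answer: 28828125/44633821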